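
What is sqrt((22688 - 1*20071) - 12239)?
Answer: I*sqrt(9622) ≈ 98.092*I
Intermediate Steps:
sqrt((22688 - 1*20071) - 12239) = sqrt((22688 - 20071) - 12239) = sqrt(2617 - 12239) = sqrt(-9622) = I*sqrt(9622)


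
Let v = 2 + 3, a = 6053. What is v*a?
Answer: 30265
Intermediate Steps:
v = 5
v*a = 5*6053 = 30265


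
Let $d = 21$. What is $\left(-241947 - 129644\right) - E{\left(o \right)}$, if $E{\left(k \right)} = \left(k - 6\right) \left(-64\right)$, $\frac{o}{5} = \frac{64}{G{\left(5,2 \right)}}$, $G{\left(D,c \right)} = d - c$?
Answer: $- \frac{7047045}{19} \approx -3.709 \cdot 10^{5}$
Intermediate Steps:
$G{\left(D,c \right)} = 21 - c$
$o = \frac{320}{19}$ ($o = 5 \frac{64}{21 - 2} = 5 \cdot \frac{64}{19} = \frac{320}{19} \approx 16.842$)
$E{\left(k \right)} = 384 - 64 k$ ($E{\left(k \right)} = \left(-6 + k\right) \left(-64\right) = 384 - 64 k$)
$\left(-241947 - 129644\right) - E{\left(o \right)} = \left(-241947 - 129644\right) - \left(384 - \frac{20480}{19}\right) = -371591 - - \frac{13184}{19} = -371591 + \frac{13184}{19} = - \frac{7047045}{19}$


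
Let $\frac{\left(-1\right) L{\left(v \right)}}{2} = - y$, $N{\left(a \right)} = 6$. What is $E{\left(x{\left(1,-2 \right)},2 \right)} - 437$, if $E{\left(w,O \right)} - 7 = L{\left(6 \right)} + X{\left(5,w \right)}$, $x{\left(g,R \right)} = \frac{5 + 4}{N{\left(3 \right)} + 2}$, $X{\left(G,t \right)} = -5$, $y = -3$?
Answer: $-441$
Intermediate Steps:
$L{\left(v \right)} = -6$ ($L{\left(v \right)} = - 2 \left(\left(-1\right) \left(-3\right)\right) = \left(-2\right) 3 = -6$)
$x{\left(g,R \right)} = \frac{9}{8}$ ($x{\left(g,R \right)} = \frac{5 + 4}{6 + 2} = \frac{9}{8}$)
$E{\left(w,O \right)} = -4$ ($E{\left(w,O \right)} = 7 - 11 = -4$)
$E{\left(x{\left(1,-2 \right)},2 \right)} - 437 = -4 - 437 = -441$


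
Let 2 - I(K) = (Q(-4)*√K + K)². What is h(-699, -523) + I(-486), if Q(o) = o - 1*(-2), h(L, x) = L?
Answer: -234949 - 17496*I*√6 ≈ -2.3495e+5 - 42856.0*I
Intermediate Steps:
Q(o) = 2 + o (Q(o) = o + 2 = 2 + o)
I(K) = 2 - (K - 2*√K)² (I(K) = 2 - ((2 - 4)*√K + K)² = 2 - (-2*√K + K)² = 2 - (K - 2*√K)²)
h(-699, -523) + I(-486) = -699 + (2 - (-1*(-486) + 2*√(-486))²) = -699 + (2 - (486 + 2*(9*I*√6))²) = -699 + (2 - (486 + 18*I*√6)²) = -697 - (486 + 18*I*√6)²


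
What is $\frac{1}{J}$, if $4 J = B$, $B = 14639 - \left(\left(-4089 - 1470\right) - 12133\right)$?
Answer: $\frac{4}{32331} \approx 0.00012372$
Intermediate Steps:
$B = 32331$ ($B = 14639 - \left(-5559 - 12133\right) = 14639 - -17692 = 14639 + 17692 = 32331$)
$J = \frac{32331}{4}$ ($J = \frac{1}{4} \cdot 32331 = \frac{32331}{4} \approx 8082.8$)
$\frac{1}{J} = \frac{1}{\frac{32331}{4}} = \frac{4}{32331}$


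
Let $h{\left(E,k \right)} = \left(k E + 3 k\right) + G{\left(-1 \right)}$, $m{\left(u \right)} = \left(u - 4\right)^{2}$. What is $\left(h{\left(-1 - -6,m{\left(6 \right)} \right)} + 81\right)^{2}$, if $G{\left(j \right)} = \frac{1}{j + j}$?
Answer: $\frac{50625}{4} \approx 12656.0$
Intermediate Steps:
$m{\left(u \right)} = \left(-4 + u\right)^{2}$
$G{\left(j \right)} = \frac{1}{2 j}$
$h{\left(E,k \right)} = - \frac{1}{2} + 3 k + E k$ ($h{\left(E,k \right)} = \left(k E + 3 k\right) + \frac{1}{2 \left(-1\right)} = \left(E k + 3 k\right) + \frac{1}{2} \left(-1\right) = \left(3 k + E k\right) - \frac{1}{2} = - \frac{1}{2} + 3 k + E k$)
$\left(h{\left(-1 - -6,m{\left(6 \right)} \right)} + 81\right)^{2} = \left(\left(- \frac{1}{2} + 3 \left(-4 + 6\right)^{2} + \left(-1 - -6\right) \left(-4 + 6\right)^{2}\right) + 81\right)^{2} = \left(\left(- \frac{1}{2} + 3 \cdot 2^{2} + \left(-1 + 6\right) 2^{2}\right) + 81\right)^{2} = \left(\left(- \frac{1}{2} + 3 \cdot 4 + 5 \cdot 4\right) + 81\right)^{2} = \left(\left(- \frac{1}{2} + 12 + 20\right) + 81\right)^{2} = \left(\frac{63}{2} + 81\right)^{2} = \left(\frac{225}{2}\right)^{2} = \frac{50625}{4}$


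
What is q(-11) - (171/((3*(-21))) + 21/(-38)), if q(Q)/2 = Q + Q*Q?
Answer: 59389/266 ≈ 223.27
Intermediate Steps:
q(Q) = 2*Q + 2*Q**2 (q(Q) = 2*(Q + Q*Q) = 2*(Q + Q**2) = 2*Q + 2*Q**2)
q(-11) - (171/((3*(-21))) + 21/(-38)) = 2*(-11)*(1 - 11) - (171/((3*(-21))) + 21/(-38)) = 2*(-11)*(-10) - (171/(-63) + 21*(-1/38)) = 220 - (171*(-1/63) - 21/38) = 220 - (-19/7 - 21/38) = 220 - 1*(-869/266) = 220 + 869/266 = 59389/266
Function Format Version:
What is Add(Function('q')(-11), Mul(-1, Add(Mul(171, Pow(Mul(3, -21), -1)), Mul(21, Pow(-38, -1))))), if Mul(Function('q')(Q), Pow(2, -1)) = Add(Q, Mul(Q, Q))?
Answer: Rational(59389, 266) ≈ 223.27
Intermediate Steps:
Function('q')(Q) = Add(Mul(2, Q), Mul(2, Pow(Q, 2))) (Function('q')(Q) = Mul(2, Add(Q, Mul(Q, Q))) = Mul(2, Add(Q, Pow(Q, 2))) = Add(Mul(2, Q), Mul(2, Pow(Q, 2))))
Add(Function('q')(-11), Mul(-1, Add(Mul(171, Pow(Mul(3, -21), -1)), Mul(21, Pow(-38, -1))))) = Add(Mul(2, -11, Add(1, -11)), Mul(-1, Add(Mul(171, Pow(Mul(3, -21), -1)), Mul(21, Pow(-38, -1))))) = Add(Mul(2, -11, -10), Mul(-1, Add(Mul(171, Pow(-63, -1)), Mul(21, Rational(-1, 38))))) = Add(220, Mul(-1, Add(Mul(171, Rational(-1, 63)), Rational(-21, 38)))) = Add(220, Mul(-1, Add(Rational(-19, 7), Rational(-21, 38)))) = Add(220, Mul(-1, Rational(-869, 266))) = Add(220, Rational(869, 266)) = Rational(59389, 266)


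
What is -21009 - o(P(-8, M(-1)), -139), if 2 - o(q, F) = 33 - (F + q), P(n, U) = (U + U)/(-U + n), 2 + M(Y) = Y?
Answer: -104201/5 ≈ -20840.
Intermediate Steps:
M(Y) = -2 + Y
P(n, U) = 2*U/(n - U) (P(n, U) = (2*U)/(n - U) = 2*U/(n - U))
o(q, F) = -31 + F + q (o(q, F) = 2 - (33 - (F + q)) = 2 - (33 + (-F - q)) = 2 - (33 - F - q) = 2 + (-33 + F + q) = -31 + F + q)
-21009 - o(P(-8, M(-1)), -139) = -21009 - (-31 - 139 + 2*(-2 - 1)/(-8 - (-2 - 1))) = -21009 - (-31 - 139 + 2*(-3)/(-8 - 1*(-3))) = -21009 - (-31 - 139 + 2*(-3)/(-8 + 3)) = -21009 - (-31 - 139 + 2*(-3)/(-5)) = -21009 - (-31 - 139 + 2*(-3)*(-⅕)) = -21009 - (-31 - 139 + 6/5) = -21009 - 1*(-844/5) = -21009 + 844/5 = -104201/5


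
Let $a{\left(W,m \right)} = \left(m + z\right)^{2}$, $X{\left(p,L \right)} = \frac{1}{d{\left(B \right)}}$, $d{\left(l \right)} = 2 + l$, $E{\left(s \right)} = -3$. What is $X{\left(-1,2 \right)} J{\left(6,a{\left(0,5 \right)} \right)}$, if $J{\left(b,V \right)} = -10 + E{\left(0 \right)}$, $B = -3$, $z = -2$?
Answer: $13$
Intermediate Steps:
$X{\left(p,L \right)} = -1$ ($X{\left(p,L \right)} = \frac{1}{2 - 3} = \frac{1}{-1} = -1$)
$a{\left(W,m \right)} = \left(-2 + m\right)^{2}$ ($a{\left(W,m \right)} = \left(m - 2\right)^{2} = \left(-2 + m\right)^{2}$)
$J{\left(b,V \right)} = -13$ ($J{\left(b,V \right)} = -10 - 3 = -13$)
$X{\left(-1,2 \right)} J{\left(6,a{\left(0,5 \right)} \right)} = \left(-1\right) \left(-13\right) = 13$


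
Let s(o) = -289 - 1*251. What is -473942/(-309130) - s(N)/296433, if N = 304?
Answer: 2604795909/1696969135 ≈ 1.5350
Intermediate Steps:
s(o) = -540 (s(o) = -289 - 251 = -540)
-473942/(-309130) - s(N)/296433 = -473942/(-309130) - 1*(-540)/296433 = -473942*(-1/309130) + 540*(1/296433) = 236971/154565 + 20/10979 = 2604795909/1696969135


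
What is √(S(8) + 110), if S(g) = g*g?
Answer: √174 ≈ 13.191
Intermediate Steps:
S(g) = g²
√(S(8) + 110) = √(8² + 110) = √(64 + 110) = √174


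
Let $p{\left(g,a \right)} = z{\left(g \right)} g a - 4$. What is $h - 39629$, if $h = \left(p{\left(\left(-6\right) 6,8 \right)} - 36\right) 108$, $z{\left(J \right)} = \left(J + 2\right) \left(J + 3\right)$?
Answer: $-34942637$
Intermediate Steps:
$z{\left(J \right)} = \left(2 + J\right) \left(3 + J\right)$
$p{\left(g,a \right)} = -4 + a g \left(6 + g^{2} + 5 g\right)$ ($p{\left(g,a \right)} = \left(6 + g^{2} + 5 g\right) g a - 4 = g \left(6 + g^{2} + 5 g\right) a - 4 = a g \left(6 + g^{2} + 5 g\right) - 4 = -4 + a g \left(6 + g^{2} + 5 g\right)$)
$h = -34903008$ ($h = \left(\left(-4 + 8 \left(\left(-6\right) 6\right) \left(6 + \left(\left(-6\right) 6\right)^{2} + 5 \left(\left(-6\right) 6\right)\right)\right) - 36\right) 108 = \left(\left(-4 + 8 \left(-36\right) \left(6 + \left(-36\right)^{2} + 5 \left(-36\right)\right)\right) - 36\right) 108 = \left(\left(-4 + 8 \left(-36\right) \left(6 + 1296 - 180\right)\right) - 36\right) 108 = \left(\left(-4 + 8 \left(-36\right) 1122\right) - 36\right) 108 = \left(\left(-4 - 323136\right) - 36\right) 108 = \left(-323140 - 36\right) 108 = \left(-323176\right) 108 = -34903008$)
$h - 39629 = -34903008 - 39629 = -34942637$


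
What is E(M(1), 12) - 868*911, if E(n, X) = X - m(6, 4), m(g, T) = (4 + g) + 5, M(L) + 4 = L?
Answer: -790751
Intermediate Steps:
M(L) = -4 + L
m(g, T) = 9 + g
E(n, X) = -15 + X (E(n, X) = X - (9 + 6) = X - 1*15 = X - 15 = -15 + X)
E(M(1), 12) - 868*911 = (-15 + 12) - 868*911 = -3 - 790748 = -790751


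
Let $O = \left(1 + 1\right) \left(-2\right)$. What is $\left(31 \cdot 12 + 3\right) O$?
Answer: $-1500$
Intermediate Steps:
$O = -4$ ($O = 2 \left(-2\right) = -4$)
$\left(31 \cdot 12 + 3\right) O = \left(31 \cdot 12 + 3\right) \left(-4\right) = \left(372 + 3\right) \left(-4\right) = 375 \left(-4\right) = -1500$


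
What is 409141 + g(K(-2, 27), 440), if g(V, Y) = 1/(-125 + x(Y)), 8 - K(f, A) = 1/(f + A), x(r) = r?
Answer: 128879416/315 ≈ 4.0914e+5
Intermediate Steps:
K(f, A) = 8 - 1/(A + f) (K(f, A) = 8 - 1/(f + A) = 8 - 1/(A + f))
g(V, Y) = 1/(-125 + Y)
409141 + g(K(-2, 27), 440) = 409141 + 1/(-125 + 440) = 409141 + 1/315 = 128879416/315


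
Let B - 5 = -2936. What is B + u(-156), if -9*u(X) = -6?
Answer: -8791/3 ≈ -2930.3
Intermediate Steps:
B = -2931 (B = 5 - 2936 = -2931)
u(X) = ⅔ (u(X) = -⅑*(-6) = ⅔)
B + u(-156) = -2931 + ⅔ = -8791/3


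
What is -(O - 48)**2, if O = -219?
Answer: -71289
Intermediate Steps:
-(O - 48)**2 = -(-219 - 48)**2 = -1*(-267)**2 = -1*71289 = -71289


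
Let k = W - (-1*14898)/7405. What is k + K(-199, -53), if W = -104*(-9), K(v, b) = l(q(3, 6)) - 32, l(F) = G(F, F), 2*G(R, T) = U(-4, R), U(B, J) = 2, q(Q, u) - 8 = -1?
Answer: 6716423/7405 ≈ 907.01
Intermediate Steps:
q(Q, u) = 7 (q(Q, u) = 8 - 1 = 7)
G(R, T) = 1 (G(R, T) = (1/2)*2 = 1)
l(F) = 1
K(v, b) = -31 (K(v, b) = 1 - 32 = -31)
W = 936
k = 6945978/7405 (k = 936 - (-1*14898)/7405 = 936 - (-14898)/7405 = 936 - 1*(-14898/7405) = 936 + 14898/7405 = 6945978/7405 ≈ 938.01)
k + K(-199, -53) = 6945978/7405 - 31 = 6716423/7405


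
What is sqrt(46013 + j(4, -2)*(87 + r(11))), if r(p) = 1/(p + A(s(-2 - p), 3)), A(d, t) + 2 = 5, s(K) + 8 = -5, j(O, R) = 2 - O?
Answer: 2*sqrt(561526)/7 ≈ 214.10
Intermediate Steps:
s(K) = -13 (s(K) = -8 - 5 = -13)
A(d, t) = 3 (A(d, t) = -2 + 5 = 3)
r(p) = 1/(3 + p) (r(p) = 1/(p + 3) = 1/(3 + p))
sqrt(46013 + j(4, -2)*(87 + r(11))) = sqrt(46013 + (2 - 1*4)*(87 + 1/(3 + 11))) = sqrt(46013 + (2 - 4)*(87 + 1/14)) = sqrt(46013 - 2*(87 + 1/14)) = sqrt(46013 - 2*1219/14) = sqrt(46013 - 1219/7) = sqrt(320872/7) = 2*sqrt(561526)/7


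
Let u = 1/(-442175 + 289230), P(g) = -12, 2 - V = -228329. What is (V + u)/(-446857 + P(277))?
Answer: -34922084794/68346379205 ≈ -0.51096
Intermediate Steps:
V = 228331 (V = 2 - 1*(-228329) = 2 + 228329 = 228331)
u = -1/152945 (u = 1/(-152945) = -1/152945 ≈ -6.5383e-6)
(V + u)/(-446857 + P(277)) = (228331 - 1/152945)/(-446857 - 12) = (34922084794/152945)/(-446869) = (34922084794/152945)*(-1/446869) = -34922084794/68346379205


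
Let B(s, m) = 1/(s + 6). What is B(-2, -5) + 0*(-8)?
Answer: ¼ ≈ 0.25000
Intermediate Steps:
B(s, m) = 1/(6 + s)
B(-2, -5) + 0*(-8) = 1/(6 - 2) + 0*(-8) = 1/4 + 0 = ¼ + 0 = ¼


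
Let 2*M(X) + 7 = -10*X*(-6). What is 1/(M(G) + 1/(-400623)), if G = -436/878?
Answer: -351746994/6471264197 ≈ -0.054355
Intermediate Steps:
G = -218/439 (G = -436*1/878 = -218/439 ≈ -0.49658)
M(X) = -7/2 + 30*X (M(X) = -7/2 + (-10*X*(-6))/2 = -7/2 + (60*X)/2 = -7/2 + 30*X)
1/(M(G) + 1/(-400623)) = 1/((-7/2 + 30*(-218/439)) + 1/(-400623)) = 1/((-7/2 - 6540/439) - 1/400623) = 1/(-16153/878 - 1/400623) = 1/(-6471264197/351746994) = -351746994/6471264197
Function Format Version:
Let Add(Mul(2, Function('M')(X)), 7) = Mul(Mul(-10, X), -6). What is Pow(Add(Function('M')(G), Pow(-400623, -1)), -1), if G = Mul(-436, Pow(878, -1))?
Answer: Rational(-351746994, 6471264197) ≈ -0.054355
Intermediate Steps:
G = Rational(-218, 439) (G = Mul(-436, Rational(1, 878)) = Rational(-218, 439) ≈ -0.49658)
Function('M')(X) = Add(Rational(-7, 2), Mul(30, X)) (Function('M')(X) = Add(Rational(-7, 2), Mul(Rational(1, 2), Mul(Mul(-10, X), -6))) = Add(Rational(-7, 2), Mul(Rational(1, 2), Mul(60, X))) = Add(Rational(-7, 2), Mul(30, X)))
Pow(Add(Function('M')(G), Pow(-400623, -1)), -1) = Pow(Add(Add(Rational(-7, 2), Mul(30, Rational(-218, 439))), Pow(-400623, -1)), -1) = Pow(Add(Add(Rational(-7, 2), Rational(-6540, 439)), Rational(-1, 400623)), -1) = Pow(Add(Rational(-16153, 878), Rational(-1, 400623)), -1) = Pow(Rational(-6471264197, 351746994), -1) = Rational(-351746994, 6471264197)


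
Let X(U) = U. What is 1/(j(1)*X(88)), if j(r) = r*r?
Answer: 1/88 ≈ 0.011364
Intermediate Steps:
j(r) = r²
1/(j(1)*X(88)) = 1/(1²*88) = (1/88)/1 = 1*(1/88) = 1/88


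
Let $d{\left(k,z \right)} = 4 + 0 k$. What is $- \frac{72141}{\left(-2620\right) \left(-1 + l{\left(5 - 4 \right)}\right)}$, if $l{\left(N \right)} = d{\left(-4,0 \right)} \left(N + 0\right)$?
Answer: $\frac{24047}{2620} \approx 9.1782$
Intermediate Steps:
$d{\left(k,z \right)} = 4$ ($d{\left(k,z \right)} = 4 + 0 = 4$)
$l{\left(N \right)} = 4 N$ ($l{\left(N \right)} = 4 \left(N + 0\right) = 4 N$)
$- \frac{72141}{\left(-2620\right) \left(-1 + l{\left(5 - 4 \right)}\right)} = - \frac{72141}{\left(-2620\right) \left(-1 + 4 \left(5 - 4\right)\right)} = - \frac{72141}{\left(-2620\right) \left(-1 + 4 \cdot 1\right)} = - \frac{72141}{\left(-2620\right) \left(-1 + 4\right)} = - \frac{72141}{\left(-2620\right) 3} = - \frac{72141}{-7860} = \left(-72141\right) \left(- \frac{1}{7860}\right) = \frac{24047}{2620}$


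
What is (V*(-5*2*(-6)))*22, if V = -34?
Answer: -44880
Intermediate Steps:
(V*(-5*2*(-6)))*22 = -34*(-5*2)*(-6)*22 = -(-340)*(-6)*22 = -34*60*22 = -2040*22 = -44880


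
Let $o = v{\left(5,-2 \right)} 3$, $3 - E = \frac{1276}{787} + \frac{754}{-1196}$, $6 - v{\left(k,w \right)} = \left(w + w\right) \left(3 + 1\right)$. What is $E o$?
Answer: $\frac{2400189}{18101} \approx 132.6$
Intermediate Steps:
$v{\left(k,w \right)} = 6 - 8 w$ ($v{\left(k,w \right)} = 6 - \left(w + w\right) \left(3 + 1\right) = 6 - 2 w 4 = 6 - 8 w$)
$E = \frac{72733}{36202}$ ($E = 3 - \left(\frac{1276}{787} + \frac{754}{-1196}\right) = 3 - \left(1276 \cdot \frac{1}{787} + 754 \left(- \frac{1}{1196}\right)\right) = 3 - \left(\frac{1276}{787} - \frac{29}{46}\right) = 3 - \frac{35873}{36202} = \frac{72733}{36202} \approx 2.0091$)
$o = 66$ ($o = \left(6 - -16\right) 3 = \left(6 + 16\right) 3 = 22 \cdot 3 = 66$)
$E o = \frac{72733}{36202} \cdot 66 = \frac{2400189}{18101}$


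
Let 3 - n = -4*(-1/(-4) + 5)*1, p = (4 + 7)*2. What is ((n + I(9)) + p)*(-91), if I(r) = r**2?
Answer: -11557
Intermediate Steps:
p = 22 (p = 11*2 = 22)
n = 24 (n = 3 - (-4*(-1/(-4) + 5)) = 3 - (-4*(-1*(-1/4) + 5)) = 3 - (-4*(1/4 + 5)) = 3 - (-4*21/4) = 3 - (-21) = 3 - 1*(-21) = 3 + 21 = 24)
((n + I(9)) + p)*(-91) = ((24 + 9**2) + 22)*(-91) = ((24 + 81) + 22)*(-91) = (105 + 22)*(-91) = 127*(-91) = -11557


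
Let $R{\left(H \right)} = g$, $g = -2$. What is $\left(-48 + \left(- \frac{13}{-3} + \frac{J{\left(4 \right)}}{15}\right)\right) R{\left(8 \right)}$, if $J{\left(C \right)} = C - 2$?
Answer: $\frac{1306}{15} \approx 87.067$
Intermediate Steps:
$J{\left(C \right)} = -2 + C$
$R{\left(H \right)} = -2$
$\left(-48 + \left(- \frac{13}{-3} + \frac{J{\left(4 \right)}}{15}\right)\right) R{\left(8 \right)} = \left(-48 + \left(- \frac{13}{-3} + \frac{-2 + 4}{15}\right)\right) \left(-2\right) = \left(-48 + \left(\left(-13\right) \left(- \frac{1}{3}\right) + 2 \cdot \frac{1}{15}\right)\right) \left(-2\right) = \left(-48 + \left(\frac{13}{3} + \frac{2}{15}\right)\right) \left(-2\right) = \left(-48 + \frac{67}{15}\right) \left(-2\right) = \left(- \frac{653}{15}\right) \left(-2\right) = \frac{1306}{15}$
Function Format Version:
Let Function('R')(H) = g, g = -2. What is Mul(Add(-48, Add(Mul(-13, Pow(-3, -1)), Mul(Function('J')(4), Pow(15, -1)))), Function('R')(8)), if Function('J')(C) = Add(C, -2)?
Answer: Rational(1306, 15) ≈ 87.067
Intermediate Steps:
Function('J')(C) = Add(-2, C)
Function('R')(H) = -2
Mul(Add(-48, Add(Mul(-13, Pow(-3, -1)), Mul(Function('J')(4), Pow(15, -1)))), Function('R')(8)) = Mul(Add(-48, Add(Mul(-13, Pow(-3, -1)), Mul(Add(-2, 4), Pow(15, -1)))), -2) = Mul(Add(-48, Add(Mul(-13, Rational(-1, 3)), Mul(2, Rational(1, 15)))), -2) = Mul(Add(-48, Add(Rational(13, 3), Rational(2, 15))), -2) = Mul(Add(-48, Rational(67, 15)), -2) = Mul(Rational(-653, 15), -2) = Rational(1306, 15)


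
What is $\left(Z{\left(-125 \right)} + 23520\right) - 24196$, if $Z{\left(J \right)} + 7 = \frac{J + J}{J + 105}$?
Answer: $- \frac{1341}{2} \approx -670.5$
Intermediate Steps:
$Z{\left(J \right)} = -7 + \frac{2 J}{105 + J}$ ($Z{\left(J \right)} = -7 + \frac{J + J}{J + 105} = -7 + \frac{2 J}{105 + J}$)
$\left(Z{\left(-125 \right)} + 23520\right) - 24196 = \left(\frac{5 \left(-147 - -125\right)}{105 - 125} + 23520\right) - 24196 = \left(\frac{5 \left(-147 + 125\right)}{-20} + 23520\right) - 24196 = \left(5 \left(- \frac{1}{20}\right) \left(-22\right) + 23520\right) - 24196 = \left(\frac{11}{2} + 23520\right) - 24196 = \frac{47051}{2} - 24196 = - \frac{1341}{2}$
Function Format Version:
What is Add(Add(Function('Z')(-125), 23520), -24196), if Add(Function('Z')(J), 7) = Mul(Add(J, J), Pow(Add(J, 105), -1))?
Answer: Rational(-1341, 2) ≈ -670.50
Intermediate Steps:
Function('Z')(J) = Add(-7, Mul(2, J, Pow(Add(105, J), -1))) (Function('Z')(J) = Add(-7, Mul(Add(J, J), Pow(Add(J, 105), -1))) = Add(-7, Mul(Mul(2, J), Pow(Add(105, J), -1))) = Add(-7, Mul(2, J, Pow(Add(105, J), -1))))
Add(Add(Function('Z')(-125), 23520), -24196) = Add(Add(Mul(5, Pow(Add(105, -125), -1), Add(-147, Mul(-1, -125))), 23520), -24196) = Add(Add(Mul(5, Pow(-20, -1), Add(-147, 125)), 23520), -24196) = Add(Add(Mul(5, Rational(-1, 20), -22), 23520), -24196) = Add(Add(Rational(11, 2), 23520), -24196) = Add(Rational(47051, 2), -24196) = Rational(-1341, 2)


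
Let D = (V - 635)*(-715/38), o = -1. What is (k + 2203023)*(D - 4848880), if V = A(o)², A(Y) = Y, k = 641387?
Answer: -261407152706650/19 ≈ -1.3758e+13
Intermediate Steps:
V = 1 (V = (-1)² = 1)
D = 226655/19 (D = (1 - 635)*(-715/38) = -(-453310)/38 = -634*(-715/38) = 226655/19 ≈ 11929.)
(k + 2203023)*(D - 4848880) = (641387 + 2203023)*(226655/19 - 4848880) = 2844410*(-91902065/19) = -261407152706650/19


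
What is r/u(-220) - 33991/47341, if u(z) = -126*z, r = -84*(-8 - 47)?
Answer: -156605/284046 ≈ -0.55134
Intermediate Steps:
r = 4620 (r = -84*(-55) = 4620)
r/u(-220) - 33991/47341 = 4620/((-126*(-220))) - 33991/47341 = 4620/27720 - 33991*1/47341 = 4620*(1/27720) - 33991/47341 = ⅙ - 33991/47341 = -156605/284046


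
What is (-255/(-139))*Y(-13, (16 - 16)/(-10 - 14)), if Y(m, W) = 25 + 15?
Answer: 10200/139 ≈ 73.381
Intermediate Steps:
Y(m, W) = 40
(-255/(-139))*Y(-13, (16 - 16)/(-10 - 14)) = -255/(-139)*40 = -255*(-1/139)*40 = (255/139)*40 = 10200/139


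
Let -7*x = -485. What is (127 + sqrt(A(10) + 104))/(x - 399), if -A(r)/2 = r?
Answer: -889/2308 - 7*sqrt(21)/1154 ≈ -0.41298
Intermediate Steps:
x = 485/7 (x = -1/7*(-485) = 485/7 ≈ 69.286)
A(r) = -2*r
(127 + sqrt(A(10) + 104))/(x - 399) = (127 + sqrt(-2*10 + 104))/(485/7 - 399) = (127 + sqrt(-20 + 104))/(-2308/7) = (127 + sqrt(84))*(-7/2308) = (127 + 2*sqrt(21))*(-7/2308) = -889/2308 - 7*sqrt(21)/1154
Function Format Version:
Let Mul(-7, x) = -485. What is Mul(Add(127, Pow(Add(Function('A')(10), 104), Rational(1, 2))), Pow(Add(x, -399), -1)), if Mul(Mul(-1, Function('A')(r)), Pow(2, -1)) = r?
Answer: Add(Rational(-889, 2308), Mul(Rational(-7, 1154), Pow(21, Rational(1, 2)))) ≈ -0.41298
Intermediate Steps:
x = Rational(485, 7) (x = Mul(Rational(-1, 7), -485) = Rational(485, 7) ≈ 69.286)
Function('A')(r) = Mul(-2, r)
Mul(Add(127, Pow(Add(Function('A')(10), 104), Rational(1, 2))), Pow(Add(x, -399), -1)) = Mul(Add(127, Pow(Add(Mul(-2, 10), 104), Rational(1, 2))), Pow(Add(Rational(485, 7), -399), -1)) = Mul(Add(127, Pow(Add(-20, 104), Rational(1, 2))), Pow(Rational(-2308, 7), -1)) = Mul(Add(127, Pow(84, Rational(1, 2))), Rational(-7, 2308)) = Mul(Add(127, Mul(2, Pow(21, Rational(1, 2)))), Rational(-7, 2308)) = Add(Rational(-889, 2308), Mul(Rational(-7, 1154), Pow(21, Rational(1, 2))))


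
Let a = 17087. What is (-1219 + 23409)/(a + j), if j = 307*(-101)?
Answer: -2219/1392 ≈ -1.5941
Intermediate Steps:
j = -31007
(-1219 + 23409)/(a + j) = (-1219 + 23409)/(17087 - 31007) = 22190/(-13920) = 22190*(-1/13920) = -2219/1392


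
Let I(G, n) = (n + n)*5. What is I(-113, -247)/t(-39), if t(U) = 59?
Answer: -2470/59 ≈ -41.864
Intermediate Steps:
I(G, n) = 10*n (I(G, n) = (2*n)*5 = 10*n)
I(-113, -247)/t(-39) = (10*(-247))/59 = -2470*1/59 = -2470/59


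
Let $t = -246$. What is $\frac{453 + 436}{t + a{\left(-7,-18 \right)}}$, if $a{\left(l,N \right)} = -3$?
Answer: $- \frac{889}{249} \approx -3.5703$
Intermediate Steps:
$\frac{453 + 436}{t + a{\left(-7,-18 \right)}} = \frac{453 + 436}{-246 - 3} = \frac{889}{-249} = 889 \left(- \frac{1}{249}\right) = - \frac{889}{249}$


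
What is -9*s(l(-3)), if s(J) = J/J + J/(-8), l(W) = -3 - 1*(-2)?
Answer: -81/8 ≈ -10.125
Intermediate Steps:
l(W) = -1 (l(W) = -3 + 2 = -1)
s(J) = 1 - J/8 (s(J) = 1 + J*(-⅛) = 1 - J/8)
-9*s(l(-3)) = -9*(1 - ⅛*(-1)) = -9*(1 + ⅛) = -9*9/8 = -81/8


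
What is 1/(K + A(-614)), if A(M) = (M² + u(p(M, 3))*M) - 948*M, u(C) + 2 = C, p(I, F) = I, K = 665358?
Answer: 1/2002650 ≈ 4.9934e-7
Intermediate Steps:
u(C) = -2 + C
A(M) = M² - 948*M + M*(-2 + M) (A(M) = (M² + (-2 + M)*M) - 948*M = (M² + M*(-2 + M)) - 948*M = M² - 948*M + M*(-2 + M))
1/(K + A(-614)) = 1/(665358 + 2*(-614)*(-475 - 614)) = 1/(665358 + 2*(-614)*(-1089)) = 1/(665358 + 1337292) = 1/2002650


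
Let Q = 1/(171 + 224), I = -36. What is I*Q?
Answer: -36/395 ≈ -0.091139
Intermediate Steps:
Q = 1/395 ≈ 0.0025316
I*Q = -36*1/395 = -36/395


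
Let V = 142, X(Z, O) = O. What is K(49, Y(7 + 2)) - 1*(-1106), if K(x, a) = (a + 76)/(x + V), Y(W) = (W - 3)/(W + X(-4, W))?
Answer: 633967/573 ≈ 1106.4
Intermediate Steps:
Y(W) = (-3 + W)/(2*W) (Y(W) = (W - 3)/(W + W) = (-3 + W)/((2*W)) = (-3 + W)*(1/(2*W)) = (-3 + W)/(2*W))
K(x, a) = (76 + a)/(142 + x) (K(x, a) = (a + 76)/(x + 142) = (76 + a)/(142 + x))
K(49, Y(7 + 2)) - 1*(-1106) = (76 + (-3 + (7 + 2))/(2*(7 + 2)))/(142 + 49) - 1*(-1106) = (76 + (½)*(-3 + 9)/9)/191 + 1106 = (76 + (½)*(⅑)*6)/191 + 1106 = (76 + ⅓)/191 + 1106 = (1/191)*(229/3) + 1106 = 229/573 + 1106 = 633967/573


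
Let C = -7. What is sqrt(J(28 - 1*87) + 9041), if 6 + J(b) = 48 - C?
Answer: 3*sqrt(1010) ≈ 95.342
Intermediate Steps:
J(b) = 49 (J(b) = -6 + (48 - 1*(-7)) = -6 + (48 + 7) = -6 + 55 = 49)
sqrt(J(28 - 1*87) + 9041) = sqrt(49 + 9041) = sqrt(9090) = 3*sqrt(1010)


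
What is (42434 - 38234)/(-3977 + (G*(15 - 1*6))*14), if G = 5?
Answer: -4200/3347 ≈ -1.2549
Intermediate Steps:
(42434 - 38234)/(-3977 + (G*(15 - 1*6))*14) = (42434 - 38234)/(-3977 + (5*(15 - 1*6))*14) = 4200/(-3977 + (5*(15 - 6))*14) = 4200/(-3977 + (5*9)*14) = 4200/(-3977 + 45*14) = 4200/(-3977 + 630) = 4200/(-3347) = 4200*(-1/3347) = -4200/3347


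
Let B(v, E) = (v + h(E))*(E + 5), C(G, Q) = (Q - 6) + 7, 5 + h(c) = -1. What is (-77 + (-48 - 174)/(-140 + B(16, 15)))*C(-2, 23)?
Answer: -9684/5 ≈ -1936.8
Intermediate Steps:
h(c) = -6 (h(c) = -5 - 1 = -6)
C(G, Q) = 1 + Q (C(G, Q) = (-6 + Q) + 7 = 1 + Q)
B(v, E) = (-6 + v)*(5 + E) (B(v, E) = (v - 6)*(E + 5) = (-6 + v)*(5 + E))
(-77 + (-48 - 174)/(-140 + B(16, 15)))*C(-2, 23) = (-77 + (-48 - 174)/(-140 + (-30 - 6*15 + 5*16 + 15*16)))*(1 + 23) = (-77 - 222/(-140 + (-30 - 90 + 80 + 240)))*24 = (-77 - 222/(-140 + 200))*24 = (-77 - 222/60)*24 = (-77 - 222*1/60)*24 = (-77 - 37/10)*24 = -807/10*24 = -9684/5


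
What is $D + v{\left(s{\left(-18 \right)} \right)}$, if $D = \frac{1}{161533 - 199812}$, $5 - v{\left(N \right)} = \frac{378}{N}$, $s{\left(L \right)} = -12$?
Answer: $\frac{2794365}{76558} \approx 36.5$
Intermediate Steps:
$v{\left(N \right)} = 5 - \frac{378}{N}$
$D = - \frac{1}{38279}$ ($D = \frac{1}{-38279} = - \frac{1}{38279} \approx -2.6124 \cdot 10^{-5}$)
$D + v{\left(s{\left(-18 \right)} \right)} = - \frac{1}{38279} - \left(-5 + \frac{378}{-12}\right) = - \frac{1}{38279} + \left(5 - - \frac{63}{2}\right) = - \frac{1}{38279} + \left(5 + \frac{63}{2}\right) = - \frac{1}{38279} + \frac{73}{2} = \frac{2794365}{76558}$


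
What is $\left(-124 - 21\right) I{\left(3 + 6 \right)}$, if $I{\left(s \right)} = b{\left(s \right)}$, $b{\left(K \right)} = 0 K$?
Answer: $0$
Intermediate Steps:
$b{\left(K \right)} = 0$
$I{\left(s \right)} = 0$
$\left(-124 - 21\right) I{\left(3 + 6 \right)} = \left(-124 - 21\right) 0 = \left(-145\right) 0 = 0$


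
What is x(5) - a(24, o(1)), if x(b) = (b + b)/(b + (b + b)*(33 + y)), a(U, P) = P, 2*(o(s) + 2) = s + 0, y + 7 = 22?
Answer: 295/194 ≈ 1.5206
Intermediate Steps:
y = 15 (y = -7 + 22 = 15)
o(s) = -2 + s/2 (o(s) = -2 + (s + 0)/2 = -2 + s/2)
x(b) = 2/97 (x(b) = (b + b)/(b + (b + b)*(33 + 15)) = (2*b)/(b + (2*b)*48) = (2*b)/(b + 96*b) = (2*b)/((97*b)) = (2*b)*(1/(97*b)) = 2/97)
x(5) - a(24, o(1)) = 2/97 - (-2 + (½)*1) = 2/97 - (-2 + ½) = 2/97 - 1*(-3/2) = 2/97 + 3/2 = 295/194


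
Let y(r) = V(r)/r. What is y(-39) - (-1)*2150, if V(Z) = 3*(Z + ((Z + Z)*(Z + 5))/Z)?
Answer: 28057/13 ≈ 2158.2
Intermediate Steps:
V(Z) = 30 + 9*Z (V(Z) = 3*(Z + ((2*Z)*(5 + Z))/Z) = 3*(Z + (2*Z*(5 + Z))/Z) = 3*(Z + (10 + 2*Z)) = 3*(10 + 3*Z) = 30 + 9*Z)
y(r) = (30 + 9*r)/r
y(-39) - (-1)*2150 = (9 + 30/(-39)) - (-1)*2150 = (9 + 30*(-1/39)) - 1*(-2150) = (9 - 10/13) + 2150 = 107/13 + 2150 = 28057/13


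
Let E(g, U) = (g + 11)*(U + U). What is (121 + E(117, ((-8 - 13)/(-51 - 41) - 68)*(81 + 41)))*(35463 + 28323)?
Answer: -3105108667242/23 ≈ -1.3500e+11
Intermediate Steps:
E(g, U) = 2*U*(11 + g) (E(g, U) = (11 + g)*(2*U) = 2*U*(11 + g))
(121 + E(117, ((-8 - 13)/(-51 - 41) - 68)*(81 + 41)))*(35463 + 28323) = (121 + 2*(((-8 - 13)/(-51 - 41) - 68)*(81 + 41))*(11 + 117))*(35463 + 28323) = (121 + 2*((-21/(-92) - 68)*122)*128)*63786 = (121 + 2*((-21*(-1/92) - 68)*122)*128)*63786 = (121 + 2*((21/92 - 68)*122)*128)*63786 = (121 + 2*(-6235/92*122)*128)*63786 = (121 + 2*(-380335/46)*128)*63786 = (121 - 48682880/23)*63786 = -48680097/23*63786 = -3105108667242/23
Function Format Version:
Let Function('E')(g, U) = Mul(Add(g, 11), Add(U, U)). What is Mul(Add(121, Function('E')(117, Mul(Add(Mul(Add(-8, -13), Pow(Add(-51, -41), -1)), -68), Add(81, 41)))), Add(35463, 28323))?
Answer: Rational(-3105108667242, 23) ≈ -1.3500e+11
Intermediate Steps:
Function('E')(g, U) = Mul(2, U, Add(11, g)) (Function('E')(g, U) = Mul(Add(11, g), Mul(2, U)) = Mul(2, U, Add(11, g)))
Mul(Add(121, Function('E')(117, Mul(Add(Mul(Add(-8, -13), Pow(Add(-51, -41), -1)), -68), Add(81, 41)))), Add(35463, 28323)) = Mul(Add(121, Mul(2, Mul(Add(Mul(Add(-8, -13), Pow(Add(-51, -41), -1)), -68), Add(81, 41)), Add(11, 117))), Add(35463, 28323)) = Mul(Add(121, Mul(2, Mul(Add(Mul(-21, Pow(-92, -1)), -68), 122), 128)), 63786) = Mul(Add(121, Mul(2, Mul(Add(Mul(-21, Rational(-1, 92)), -68), 122), 128)), 63786) = Mul(Add(121, Mul(2, Mul(Add(Rational(21, 92), -68), 122), 128)), 63786) = Mul(Add(121, Mul(2, Mul(Rational(-6235, 92), 122), 128)), 63786) = Mul(Add(121, Mul(2, Rational(-380335, 46), 128)), 63786) = Mul(Add(121, Rational(-48682880, 23)), 63786) = Mul(Rational(-48680097, 23), 63786) = Rational(-3105108667242, 23)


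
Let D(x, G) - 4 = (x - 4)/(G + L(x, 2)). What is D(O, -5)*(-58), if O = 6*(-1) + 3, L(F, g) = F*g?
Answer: -2958/11 ≈ -268.91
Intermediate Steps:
O = -3 (O = -6 + 3 = -3)
D(x, G) = 4 + (-4 + x)/(G + 2*x) (D(x, G) = 4 + (x - 4)/(G + x*2) = 4 + (-4 + x)/(G + 2*x))
D(O, -5)*(-58) = ((-4 + 4*(-5) + 9*(-3))/(-5 + 2*(-3)))*(-58) = ((-4 - 20 - 27)/(-5 - 6))*(-58) = (-51/(-11))*(-58) = -1/11*(-51)*(-58) = (51/11)*(-58) = -2958/11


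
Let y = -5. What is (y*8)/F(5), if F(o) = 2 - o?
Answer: 40/3 ≈ 13.333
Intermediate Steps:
(y*8)/F(5) = (-5*8)/(2 - 1*5) = -40/(2 - 5) = -40/(-3) = -40*(-1/3) = 40/3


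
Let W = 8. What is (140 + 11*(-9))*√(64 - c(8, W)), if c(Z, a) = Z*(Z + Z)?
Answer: 328*I ≈ 328.0*I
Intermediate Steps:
c(Z, a) = 2*Z² (c(Z, a) = Z*(2*Z) = 2*Z²)
(140 + 11*(-9))*√(64 - c(8, W)) = (140 + 11*(-9))*√(64 - 2*8²) = (140 - 99)*√(64 - 2*64) = 41*√(64 - 1*128) = 41*√(64 - 128) = 41*√(-64) = 41*(8*I) = 328*I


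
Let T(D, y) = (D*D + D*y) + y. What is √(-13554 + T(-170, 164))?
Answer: I*√12370 ≈ 111.22*I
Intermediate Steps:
T(D, y) = y + D² + D*y (T(D, y) = (D² + D*y) + y = y + D² + D*y)
√(-13554 + T(-170, 164)) = √(-13554 + (164 + (-170)² - 170*164)) = √(-13554 + (164 + 28900 - 27880)) = √(-13554 + 1184) = √(-12370) = I*√12370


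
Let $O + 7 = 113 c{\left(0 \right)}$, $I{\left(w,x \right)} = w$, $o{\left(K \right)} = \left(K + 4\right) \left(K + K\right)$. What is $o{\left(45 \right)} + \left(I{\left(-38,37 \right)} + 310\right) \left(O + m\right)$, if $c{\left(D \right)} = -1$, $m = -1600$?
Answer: $-463430$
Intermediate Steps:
$o{\left(K \right)} = 2 K \left(4 + K\right)$ ($o{\left(K \right)} = \left(4 + K\right) 2 K = 2 K \left(4 + K\right)$)
$O = -120$ ($O = -7 + 113 \left(-1\right) = -7 - 113 = -120$)
$o{\left(45 \right)} + \left(I{\left(-38,37 \right)} + 310\right) \left(O + m\right) = 2 \cdot 45 \left(4 + 45\right) + \left(-38 + 310\right) \left(-120 - 1600\right) = 2 \cdot 45 \cdot 49 + 272 \left(-1720\right) = 4410 - 467840 = -463430$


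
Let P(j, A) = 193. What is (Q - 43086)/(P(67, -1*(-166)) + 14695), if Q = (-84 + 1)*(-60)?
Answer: -19053/7444 ≈ -2.5595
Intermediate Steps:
Q = 4980 (Q = -83*(-60) = 4980)
(Q - 43086)/(P(67, -1*(-166)) + 14695) = (4980 - 43086)/(193 + 14695) = -38106/14888 = -38106*1/14888 = -19053/7444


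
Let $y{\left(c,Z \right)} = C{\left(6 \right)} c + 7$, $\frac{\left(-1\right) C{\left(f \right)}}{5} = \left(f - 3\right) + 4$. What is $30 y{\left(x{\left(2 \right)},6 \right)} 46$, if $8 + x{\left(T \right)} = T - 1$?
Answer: $347760$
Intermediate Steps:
$C{\left(f \right)} = -5 - 5 f$ ($C{\left(f \right)} = - 5 \left(\left(f - 3\right) + 4\right) = - 5 \left(\left(-3 + f\right) + 4\right) = - 5 \left(1 + f\right) = -5 - 5 f$)
$x{\left(T \right)} = -9 + T$ ($x{\left(T \right)} = -8 + \left(T - 1\right) = -8 + \left(-1 + T\right) = -9 + T$)
$y{\left(c,Z \right)} = 7 - 35 c$ ($y{\left(c,Z \right)} = \left(-5 - 30\right) c + 7 = - 35 c + 7 = 7 - 35 c$)
$30 y{\left(x{\left(2 \right)},6 \right)} 46 = 30 \left(7 - 35 \left(-9 + 2\right)\right) 46 = 30 \left(7 - -245\right) 46 = 30 \left(7 + 245\right) 46 = 30 \cdot 252 \cdot 46 = 7560 \cdot 46 = 347760$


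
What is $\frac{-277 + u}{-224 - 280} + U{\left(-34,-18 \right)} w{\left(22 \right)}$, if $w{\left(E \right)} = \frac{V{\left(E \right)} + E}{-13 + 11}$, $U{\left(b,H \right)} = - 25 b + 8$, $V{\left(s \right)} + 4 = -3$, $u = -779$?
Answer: $- \frac{135091}{21} \approx -6432.9$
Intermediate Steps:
$V{\left(s \right)} = -7$ ($V{\left(s \right)} = -4 - 3 = -7$)
$U{\left(b,H \right)} = 8 - 25 b$
$w{\left(E \right)} = \frac{7}{2} - \frac{E}{2}$ ($w{\left(E \right)} = \frac{-7 + E}{-13 + 11} = \frac{-7 + E}{-2} = \left(-7 + E\right) \left(- \frac{1}{2}\right) = \frac{7}{2} - \frac{E}{2}$)
$\frac{-277 + u}{-224 - 280} + U{\left(-34,-18 \right)} w{\left(22 \right)} = \frac{-277 - 779}{-224 - 280} + \left(8 - -850\right) \left(\frac{7}{2} - 11\right) = - \frac{1056}{-504} + \left(8 + 850\right) \left(\frac{7}{2} - 11\right) = \left(-1056\right) \left(- \frac{1}{504}\right) + 858 \left(- \frac{15}{2}\right) = \frac{44}{21} - 6435 = - \frac{135091}{21}$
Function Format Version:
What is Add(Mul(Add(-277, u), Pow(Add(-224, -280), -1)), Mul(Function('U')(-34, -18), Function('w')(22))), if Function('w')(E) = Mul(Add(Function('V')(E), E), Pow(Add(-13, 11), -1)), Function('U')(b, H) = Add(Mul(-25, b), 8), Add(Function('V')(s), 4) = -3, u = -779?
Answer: Rational(-135091, 21) ≈ -6432.9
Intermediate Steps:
Function('V')(s) = -7 (Function('V')(s) = Add(-4, -3) = -7)
Function('U')(b, H) = Add(8, Mul(-25, b))
Function('w')(E) = Add(Rational(7, 2), Mul(Rational(-1, 2), E)) (Function('w')(E) = Mul(Add(-7, E), Pow(Add(-13, 11), -1)) = Mul(Add(-7, E), Pow(-2, -1)) = Mul(Add(-7, E), Rational(-1, 2)) = Add(Rational(7, 2), Mul(Rational(-1, 2), E)))
Add(Mul(Add(-277, u), Pow(Add(-224, -280), -1)), Mul(Function('U')(-34, -18), Function('w')(22))) = Add(Mul(Add(-277, -779), Pow(Add(-224, -280), -1)), Mul(Add(8, Mul(-25, -34)), Add(Rational(7, 2), Mul(Rational(-1, 2), 22)))) = Add(Mul(-1056, Pow(-504, -1)), Mul(Add(8, 850), Add(Rational(7, 2), -11))) = Add(Mul(-1056, Rational(-1, 504)), Mul(858, Rational(-15, 2))) = Add(Rational(44, 21), -6435) = Rational(-135091, 21)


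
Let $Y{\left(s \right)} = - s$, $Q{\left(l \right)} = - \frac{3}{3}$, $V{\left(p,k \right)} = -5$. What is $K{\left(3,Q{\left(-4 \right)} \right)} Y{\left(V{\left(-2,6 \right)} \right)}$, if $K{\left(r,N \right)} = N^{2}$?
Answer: $5$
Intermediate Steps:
$Q{\left(l \right)} = -1$ ($Q{\left(l \right)} = \left(-3\right) \frac{1}{3} = -1$)
$K{\left(3,Q{\left(-4 \right)} \right)} Y{\left(V{\left(-2,6 \right)} \right)} = \left(-1\right)^{2} \left(\left(-1\right) \left(-5\right)\right) = 1 \cdot 5 = 5$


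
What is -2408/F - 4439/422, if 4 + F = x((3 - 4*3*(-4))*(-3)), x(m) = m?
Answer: 319253/66254 ≈ 4.8186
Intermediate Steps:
F = -157 (F = -4 + (3 - 4*3*(-4))*(-3) = -4 + (3 - 12*(-4))*(-3) = -4 + (3 + 48)*(-3) = -4 + 51*(-3) = -4 - 153 = -157)
-2408/F - 4439/422 = -2408/(-157) - 4439/422 = -2408*(-1/157) - 4439*1/422 = 2408/157 - 4439/422 = 319253/66254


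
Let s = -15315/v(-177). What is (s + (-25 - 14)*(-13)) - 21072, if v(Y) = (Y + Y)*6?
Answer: -14554915/708 ≈ -20558.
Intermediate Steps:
v(Y) = 12*Y (v(Y) = (2*Y)*6 = 12*Y)
s = 5105/708 (s = -15315/(12*(-177)) = -15315/(-2124) = -15315*(-1/2124) = 5105/708 ≈ 7.2104)
(s + (-25 - 14)*(-13)) - 21072 = (5105/708 + (-25 - 14)*(-13)) - 21072 = (5105/708 - 39*(-13)) - 21072 = (5105/708 + 507) - 21072 = 364061/708 - 21072 = -14554915/708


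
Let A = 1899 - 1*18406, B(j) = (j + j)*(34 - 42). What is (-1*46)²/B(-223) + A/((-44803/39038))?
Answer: 574828738059/39964276 ≈ 14384.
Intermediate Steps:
B(j) = -16*j (B(j) = (2*j)*(-8) = -16*j)
A = -16507 (A = 1899 - 18406 = -16507)
(-1*46)²/B(-223) + A/((-44803/39038)) = (-1*46)²/((-16*(-223))) - 16507/((-44803/39038)) = (-46)²/3568 - 16507/((-44803*1/39038)) = 2116*(1/3568) - 16507/(-44803/39038) = 529/892 - 16507*(-39038/44803) = 529/892 + 644400266/44803 = 574828738059/39964276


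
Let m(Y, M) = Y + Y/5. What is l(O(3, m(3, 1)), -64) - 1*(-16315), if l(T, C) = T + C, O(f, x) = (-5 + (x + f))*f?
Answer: 81279/5 ≈ 16256.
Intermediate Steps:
m(Y, M) = 6*Y/5 (m(Y, M) = Y + Y*(⅕) = Y + Y/5 = 6*Y/5)
O(f, x) = f*(-5 + f + x) (O(f, x) = (-5 + (f + x))*f = (-5 + f + x)*f = f*(-5 + f + x))
l(T, C) = C + T
l(O(3, m(3, 1)), -64) - 1*(-16315) = (-64 + 3*(-5 + 3 + (6/5)*3)) - 1*(-16315) = (-64 + 3*(-5 + 3 + 18/5)) + 16315 = (-64 + 3*(8/5)) + 16315 = (-64 + 24/5) + 16315 = -296/5 + 16315 = 81279/5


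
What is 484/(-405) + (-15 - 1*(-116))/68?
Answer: 7993/27540 ≈ 0.29023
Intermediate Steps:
484/(-405) + (-15 - 1*(-116))/68 = 484*(-1/405) + (-15 + 116)*(1/68) = -484/405 + 101*(1/68) = -484/405 + 101/68 = 7993/27540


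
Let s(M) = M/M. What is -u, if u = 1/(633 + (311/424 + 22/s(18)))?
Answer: -424/278031 ≈ -0.0015250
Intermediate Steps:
s(M) = 1
u = 424/278031 (u = 1/(633 + (311/424 + 22/1)) = 1/(633 + (311*(1/424) + 22*1)) = 1/(633 + (311/424 + 22)) = 1/(633 + 9639/424) = 1/(278031/424) = 424/278031 ≈ 0.0015250)
-u = -1*424/278031 = -424/278031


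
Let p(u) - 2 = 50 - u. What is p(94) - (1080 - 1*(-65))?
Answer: -1187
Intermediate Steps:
p(u) = 52 - u (p(u) = 2 + (50 - u) = 52 - u)
p(94) - (1080 - 1*(-65)) = (52 - 1*94) - (1080 - 1*(-65)) = (52 - 94) - (1080 + 65) = -42 - 1*1145 = -42 - 1145 = -1187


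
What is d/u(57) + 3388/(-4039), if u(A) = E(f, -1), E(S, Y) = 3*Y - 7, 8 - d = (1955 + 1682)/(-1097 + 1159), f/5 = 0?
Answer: 1512277/357740 ≈ 4.2273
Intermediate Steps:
f = 0 (f = 5*0 = 0)
d = -3141/62 (d = 8 - (1955 + 1682)/(-1097 + 1159) = 8 - 3637/62 = -3141/62 ≈ -50.661)
E(S, Y) = -7 + 3*Y
u(A) = -10 (u(A) = -7 + 3*(-1) = -7 - 3 = -10)
d/u(57) + 3388/(-4039) = -3141/62/(-10) + 3388/(-4039) = -3141/62*(-1/10) + 3388*(-1/4039) = 3141/620 - 484/577 = 1512277/357740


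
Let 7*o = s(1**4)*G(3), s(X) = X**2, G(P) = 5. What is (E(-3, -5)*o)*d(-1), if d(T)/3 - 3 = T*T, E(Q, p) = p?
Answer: -300/7 ≈ -42.857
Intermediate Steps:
d(T) = 9 + 3*T**2 (d(T) = 9 + 3*(T*T) = 9 + 3*T**2)
o = 5/7 (o = ((1**4)**2*5)/7 = (1**2*5)/7 = (1*5)/7 = (1/7)*5 = 5/7 ≈ 0.71429)
(E(-3, -5)*o)*d(-1) = (-5*5/7)*(9 + 3*(-1)**2) = -25*(9 + 3*1)/7 = -25*(9 + 3)/7 = -25/7*12 = -300/7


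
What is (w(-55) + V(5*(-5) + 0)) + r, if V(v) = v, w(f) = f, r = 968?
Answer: 888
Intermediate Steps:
(w(-55) + V(5*(-5) + 0)) + r = (-55 + (5*(-5) + 0)) + 968 = (-55 + (-25 + 0)) + 968 = (-55 - 25) + 968 = -80 + 968 = 888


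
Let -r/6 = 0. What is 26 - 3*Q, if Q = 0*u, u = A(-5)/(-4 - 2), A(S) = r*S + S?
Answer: 26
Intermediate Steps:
r = 0 (r = -6*0 = 0)
A(S) = S (A(S) = 0*S + S = 0 + S = S)
u = ⅚ (u = -5/(-4 - 2) = -5/(-6) = -⅙*(-5) = ⅚ ≈ 0.83333)
Q = 0 (Q = 0*(⅚) = 0)
26 - 3*Q = 26 - 3*0 = 26 + 0 = 26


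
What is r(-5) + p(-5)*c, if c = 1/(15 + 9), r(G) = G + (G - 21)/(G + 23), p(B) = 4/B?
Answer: -583/90 ≈ -6.4778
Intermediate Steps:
r(G) = G + (-21 + G)/(23 + G)
c = 1/24 ≈ 0.041667
r(-5) + p(-5)*c = (-21 + (-5)² + 24*(-5))/(23 - 5) + (4/(-5))*(1/24) = (-21 + 25 - 120)/18 + (4*(-⅕))*(1/24) = (1/18)*(-116) - ⅘*1/24 = -58/9 - 1/30 = -583/90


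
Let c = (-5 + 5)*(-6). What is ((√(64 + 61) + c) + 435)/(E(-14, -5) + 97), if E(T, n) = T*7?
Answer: -435 - 5*√5 ≈ -446.18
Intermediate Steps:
E(T, n) = 7*T
c = 0 (c = 0*(-6) = 0)
((√(64 + 61) + c) + 435)/(E(-14, -5) + 97) = ((√(64 + 61) + 0) + 435)/(7*(-14) + 97) = ((√125 + 0) + 435)/(-98 + 97) = ((5*√5 + 0) + 435)/(-1) = (5*√5 + 435)*(-1) = (435 + 5*√5)*(-1) = -435 - 5*√5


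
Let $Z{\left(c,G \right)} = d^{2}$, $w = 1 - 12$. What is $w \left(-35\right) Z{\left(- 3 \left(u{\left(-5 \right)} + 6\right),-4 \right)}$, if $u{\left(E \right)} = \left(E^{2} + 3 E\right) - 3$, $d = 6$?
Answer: $13860$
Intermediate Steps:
$u{\left(E \right)} = -3 + E^{2} + 3 E$
$w = -11$
$Z{\left(c,G \right)} = 36$ ($Z{\left(c,G \right)} = 6^{2} = 36$)
$w \left(-35\right) Z{\left(- 3 \left(u{\left(-5 \right)} + 6\right),-4 \right)} = \left(-11\right) \left(-35\right) 36 = 385 \cdot 36 = 13860$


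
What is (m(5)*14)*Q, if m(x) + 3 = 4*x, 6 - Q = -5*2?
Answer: 3808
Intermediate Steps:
Q = 16 (Q = 6 - (-5)*2 = 6 - 1*(-10) = 6 + 10 = 16)
m(x) = -3 + 4*x
(m(5)*14)*Q = ((-3 + 4*5)*14)*16 = ((-3 + 20)*14)*16 = (17*14)*16 = 238*16 = 3808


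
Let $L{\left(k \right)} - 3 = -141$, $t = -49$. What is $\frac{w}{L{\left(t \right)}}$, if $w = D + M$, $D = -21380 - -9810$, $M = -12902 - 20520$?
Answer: $\frac{22496}{69} \approx 326.03$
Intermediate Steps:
$L{\left(k \right)} = -138$ ($L{\left(k \right)} = 3 - 141 = -138$)
$M = -33422$ ($M = -12902 - 20520 = -33422$)
$D = -11570$ ($D = -21380 + 9810 = -11570$)
$w = -44992$ ($w = -11570 - 33422 = -44992$)
$\frac{w}{L{\left(t \right)}} = - \frac{44992}{-138} = \left(-44992\right) \left(- \frac{1}{138}\right) = \frac{22496}{69}$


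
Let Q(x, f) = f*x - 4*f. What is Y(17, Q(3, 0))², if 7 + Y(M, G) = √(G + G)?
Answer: 49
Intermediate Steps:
Q(x, f) = -4*f + f*x
Y(M, G) = -7 + √2*√G (Y(M, G) = -7 + √(G + G) = -7 + √(2*G) = -7 + √2*√G)
Y(17, Q(3, 0))² = (-7 + √2*√(0*(-4 + 3)))² = (-7 + √2*√(0*(-1)))² = (-7 + √2*√0)² = (-7 + √2*0)² = (-7 + 0)² = (-7)² = 49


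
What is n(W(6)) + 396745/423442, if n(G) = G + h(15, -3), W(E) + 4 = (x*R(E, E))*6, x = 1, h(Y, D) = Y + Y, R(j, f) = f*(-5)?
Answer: -64813323/423442 ≈ -153.06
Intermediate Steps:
R(j, f) = -5*f
h(Y, D) = 2*Y
W(E) = -4 - 30*E (W(E) = -4 + (1*(-5*E))*6 = -4 - 5*E*6 = -4 - 30*E)
n(G) = 30 + G (n(G) = G + 2*15 = G + 30 = 30 + G)
n(W(6)) + 396745/423442 = (30 + (-4 - 30*6)) + 396745/423442 = (30 + (-4 - 180)) + 396745*(1/423442) = (30 - 184) + 396745/423442 = -154 + 396745/423442 = -64813323/423442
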